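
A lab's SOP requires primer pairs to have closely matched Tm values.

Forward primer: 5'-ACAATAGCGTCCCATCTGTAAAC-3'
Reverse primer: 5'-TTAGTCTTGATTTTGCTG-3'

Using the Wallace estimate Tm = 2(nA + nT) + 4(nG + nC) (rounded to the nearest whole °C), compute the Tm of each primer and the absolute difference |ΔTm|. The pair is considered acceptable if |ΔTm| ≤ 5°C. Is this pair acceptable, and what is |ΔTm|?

Forward: A=8 T=5 G=3 C=7 → Tm = 2·13 + 4·10 = 66°C.
Reverse: A=2 T=10 G=4 C=2 → Tm = 2·12 + 4·6 = 48°C.
|ΔTm| = |66 − 48| = 18°C, > 5°C.

|ΔTm| = 18°C; the pair is not acceptable.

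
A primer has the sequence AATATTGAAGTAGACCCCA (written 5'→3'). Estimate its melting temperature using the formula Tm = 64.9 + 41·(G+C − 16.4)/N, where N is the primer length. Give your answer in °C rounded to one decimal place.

Base counts: A=8, T=4, G=3, C=4; G+C = 7, N = 19.
Tm = 64.9 + 41·(7 − 16.4)/19 = 64.9 + -385.40/19 = 44.6°C.

44.6°C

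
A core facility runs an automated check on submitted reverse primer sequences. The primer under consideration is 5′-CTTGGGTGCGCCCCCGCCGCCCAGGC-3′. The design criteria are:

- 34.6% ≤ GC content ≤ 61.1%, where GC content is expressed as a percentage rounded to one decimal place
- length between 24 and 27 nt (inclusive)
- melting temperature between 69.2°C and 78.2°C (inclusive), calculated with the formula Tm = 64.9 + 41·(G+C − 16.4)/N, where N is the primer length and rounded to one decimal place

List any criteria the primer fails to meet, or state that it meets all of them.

Base counts: A=1, T=3, G=9, C=13 (length 26).
GC content: GC 22/26 = 84.6%, outside 34.6–61.1% ✗
length: length 26 ✓
Tm: Tm = 64.9 + 41·(22 − 16.4)/26 = 73.7°C ✓

Fails: GC content.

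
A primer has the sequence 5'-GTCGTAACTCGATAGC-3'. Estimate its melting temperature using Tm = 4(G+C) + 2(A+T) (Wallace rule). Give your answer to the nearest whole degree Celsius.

Base counts: A=4, T=4, G=4, C=4 (length 16).
Tm = 2·(4+4) + 4·(4+4) = 2·8 + 4·8 = 16 + 32 = 48°C.

48°C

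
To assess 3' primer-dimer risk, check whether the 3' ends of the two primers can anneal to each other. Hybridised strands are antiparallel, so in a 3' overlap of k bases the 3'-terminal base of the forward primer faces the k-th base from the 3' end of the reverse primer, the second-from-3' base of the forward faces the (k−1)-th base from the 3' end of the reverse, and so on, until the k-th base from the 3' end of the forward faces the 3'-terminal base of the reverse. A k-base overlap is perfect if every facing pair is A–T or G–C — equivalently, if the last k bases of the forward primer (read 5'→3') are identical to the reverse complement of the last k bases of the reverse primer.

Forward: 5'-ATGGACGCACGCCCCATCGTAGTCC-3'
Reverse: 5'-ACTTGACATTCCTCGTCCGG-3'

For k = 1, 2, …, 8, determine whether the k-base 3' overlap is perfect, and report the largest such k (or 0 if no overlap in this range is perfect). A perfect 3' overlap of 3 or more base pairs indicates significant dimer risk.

Last 8 bases (5'→3') — forward …CGTAGTCC, reverse …TCGTCCGG.
Reverse complement of the reverse primer's last 8 bases: CCGGACGA; its first k bases are the reverse complement of the reverse primer's last k bases, so a perfect k-base overlap needs the forward primer's last k bases to equal them.
Comparing (forward last k vs required): k=1: C vs C ✓; k=2: CC vs CC ✓; k=3: TCC vs CCG ✗; k=4: GTCC vs CCGG ✗; k=5: AGTCC vs CCGGA ✗; k=6: TAGTCC vs CCGGAC ✗; k=7: GTAGTCC vs CCGGACG ✗; k=8: CGTAGTCC vs CCGGACGA ✗.
Perfect overlaps at k = 1, 2; the largest is 2.

Longest perfect overlap: 2 complementary base pairs; below the dimer-risk threshold (threshold 3).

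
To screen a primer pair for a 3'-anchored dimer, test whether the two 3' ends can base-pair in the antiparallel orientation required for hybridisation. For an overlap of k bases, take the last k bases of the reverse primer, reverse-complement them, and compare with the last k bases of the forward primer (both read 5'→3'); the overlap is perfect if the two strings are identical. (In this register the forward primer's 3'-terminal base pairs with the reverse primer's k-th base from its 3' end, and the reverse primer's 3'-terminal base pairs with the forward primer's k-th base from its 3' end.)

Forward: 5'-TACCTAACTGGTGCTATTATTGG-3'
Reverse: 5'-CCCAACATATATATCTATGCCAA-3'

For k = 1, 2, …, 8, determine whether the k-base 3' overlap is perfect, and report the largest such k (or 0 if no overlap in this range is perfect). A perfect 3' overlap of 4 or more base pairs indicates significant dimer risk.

Last 8 bases (5'→3') — forward …ATTATTGG, reverse …TATGCCAA.
Reverse complement of the reverse primer's last 8 bases: TTGGCATA; its first k bases are the reverse complement of the reverse primer's last k bases, so a perfect k-base overlap needs the forward primer's last k bases to equal them.
Comparing (forward last k vs required): k=1: G vs T ✗; k=2: GG vs TT ✗; k=3: TGG vs TTG ✗; k=4: TTGG vs TTGG ✓; k=5: ATTGG vs TTGGC ✗; k=6: TATTGG vs TTGGCA ✗; k=7: TTATTGG vs TTGGCAT ✗; k=8: ATTATTGG vs TTGGCATA ✗.
Only k = 4 is perfect, so the longest perfect 3' overlap is 4.

Longest perfect overlap: 4 complementary base pairs; significant dimer risk (threshold 4).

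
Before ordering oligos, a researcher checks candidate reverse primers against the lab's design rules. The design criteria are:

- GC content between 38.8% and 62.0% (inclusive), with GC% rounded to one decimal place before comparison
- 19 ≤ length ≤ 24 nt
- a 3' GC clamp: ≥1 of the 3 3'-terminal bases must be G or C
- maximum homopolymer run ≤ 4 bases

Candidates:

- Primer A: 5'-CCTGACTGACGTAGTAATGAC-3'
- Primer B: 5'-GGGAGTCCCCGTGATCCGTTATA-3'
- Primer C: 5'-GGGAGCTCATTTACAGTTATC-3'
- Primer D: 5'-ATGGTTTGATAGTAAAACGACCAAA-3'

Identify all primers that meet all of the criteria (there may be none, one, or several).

Primer A and Primer C.

Primer A (21 nt, A=6 T=5 G=5 C=5): GC 10/21 = 47.6% ✓; length 21 ✓; 3' end GAC has 2 G/C ✓; longest run = 2 ✓ — passes.
Primer B (23 nt, A=4 T=6 G=7 C=6): GC 13/23 = 56.5% ✓; length 23 ✓; 3' end ATA has 0 G/C, need ≥1 ✗; longest run = 4 ✓ — fails.
Primer C (21 nt, A=5 T=7 G=5 C=4): GC 9/21 = 42.9% ✓; length 21 ✓; 3' end ATC has 1 G/C ✓; longest run = 3 ✓ — passes.
Primer D (25 nt, A=11 T=6 G=5 C=3): GC 8/25 = 32.0%, outside 38.8–62.0% ✗; length 25, outside 19–24 ✗; 3' end AAA has 0 G/C, need ≥1 ✗; longest run = 4 ✓ — fails.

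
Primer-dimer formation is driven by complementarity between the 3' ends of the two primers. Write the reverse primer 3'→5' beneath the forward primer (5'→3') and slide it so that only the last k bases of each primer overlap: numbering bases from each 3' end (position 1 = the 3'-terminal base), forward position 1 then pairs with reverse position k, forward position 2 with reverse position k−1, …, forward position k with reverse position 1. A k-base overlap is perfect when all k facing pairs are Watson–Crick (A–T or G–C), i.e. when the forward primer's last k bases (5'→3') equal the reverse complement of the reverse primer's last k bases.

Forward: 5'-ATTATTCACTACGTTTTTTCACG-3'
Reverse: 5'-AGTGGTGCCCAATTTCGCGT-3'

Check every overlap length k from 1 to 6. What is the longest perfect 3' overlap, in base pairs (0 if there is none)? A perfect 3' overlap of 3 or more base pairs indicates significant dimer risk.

Longest perfect overlap: 3 complementary base pairs; significant dimer risk (threshold 3).

Last 6 bases (5'→3') — forward …TTCACG, reverse …TCGCGT.
Reverse complement of the reverse primer's last 6 bases: ACGCGA; its first k bases are the reverse complement of the reverse primer's last k bases, so a perfect k-base overlap needs the forward primer's last k bases to equal them.
Comparing (forward last k vs required): k=1: G vs A ✗; k=2: CG vs AC ✗; k=3: ACG vs ACG ✓; k=4: CACG vs ACGC ✗; k=5: TCACG vs ACGCG ✗; k=6: TTCACG vs ACGCGA ✗.
Only k = 3 is perfect, so the longest perfect 3' overlap is 3.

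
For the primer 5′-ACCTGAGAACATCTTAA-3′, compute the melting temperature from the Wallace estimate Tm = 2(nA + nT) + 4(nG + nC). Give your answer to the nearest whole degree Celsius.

46°C

Base counts: A=7, T=4, G=2, C=4 (length 17).
Tm = 2·(7+4) + 4·(2+4) = 2·11 + 4·6 = 22 + 24 = 46°C.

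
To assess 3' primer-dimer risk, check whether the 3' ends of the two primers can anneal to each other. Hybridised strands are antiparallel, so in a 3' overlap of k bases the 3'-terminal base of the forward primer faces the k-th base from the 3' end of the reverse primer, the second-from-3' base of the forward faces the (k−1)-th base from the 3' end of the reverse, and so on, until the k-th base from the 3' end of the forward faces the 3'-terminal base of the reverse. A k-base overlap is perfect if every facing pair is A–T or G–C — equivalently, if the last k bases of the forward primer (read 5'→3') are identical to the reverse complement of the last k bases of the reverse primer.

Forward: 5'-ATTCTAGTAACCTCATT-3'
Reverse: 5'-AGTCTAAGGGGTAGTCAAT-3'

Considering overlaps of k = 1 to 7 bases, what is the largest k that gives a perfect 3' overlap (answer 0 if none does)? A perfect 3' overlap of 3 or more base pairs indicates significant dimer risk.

Last 7 bases (5'→3') — forward …CCTCATT, reverse …AGTCAAT.
Reverse complement of the reverse primer's last 7 bases: ATTGACT; its first k bases are the reverse complement of the reverse primer's last k bases, so a perfect k-base overlap needs the forward primer's last k bases to equal them.
Comparing (forward last k vs required): k=1: T vs A ✗; k=2: TT vs AT ✗; k=3: ATT vs ATT ✓; k=4: CATT vs ATTG ✗; k=5: TCATT vs ATTGA ✗; k=6: CTCATT vs ATTGAC ✗; k=7: CCTCATT vs ATTGACT ✗.
Only k = 3 is perfect, so the longest perfect 3' overlap is 3.

Longest perfect overlap: 3 complementary base pairs; significant dimer risk (threshold 3).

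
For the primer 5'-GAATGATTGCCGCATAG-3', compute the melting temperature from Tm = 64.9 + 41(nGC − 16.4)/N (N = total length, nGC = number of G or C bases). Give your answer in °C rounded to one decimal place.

44.6°C

Base counts: A=5, T=4, G=5, C=3; G+C = 8, N = 17.
Tm = 64.9 + 41·(8 − 16.4)/17 = 64.9 + -344.40/17 = 44.6°C.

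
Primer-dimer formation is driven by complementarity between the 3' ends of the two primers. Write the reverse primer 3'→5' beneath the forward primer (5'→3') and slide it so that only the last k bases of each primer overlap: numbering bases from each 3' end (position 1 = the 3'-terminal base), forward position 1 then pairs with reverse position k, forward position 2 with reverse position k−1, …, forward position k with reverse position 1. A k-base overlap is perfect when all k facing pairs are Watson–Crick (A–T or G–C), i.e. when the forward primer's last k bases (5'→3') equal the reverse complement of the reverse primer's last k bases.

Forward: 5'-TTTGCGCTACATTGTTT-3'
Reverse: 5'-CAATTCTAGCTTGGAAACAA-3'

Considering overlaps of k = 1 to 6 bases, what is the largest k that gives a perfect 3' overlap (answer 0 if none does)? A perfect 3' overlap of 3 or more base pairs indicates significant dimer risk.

Last 6 bases (5'→3') — forward …TTGTTT, reverse …AAACAA.
Reverse complement of the reverse primer's last 6 bases: TTGTTT; its first k bases are the reverse complement of the reverse primer's last k bases, so a perfect k-base overlap needs the forward primer's last k bases to equal them.
Comparing (forward last k vs required): k=1: T vs T ✓; k=2: TT vs TT ✓; k=3: TTT vs TTG ✗; k=4: GTTT vs TTGT ✗; k=5: TGTTT vs TTGTT ✗; k=6: TTGTTT vs TTGTTT ✓.
Perfect overlaps at k = 1, 2, 6; the largest is 6.

Longest perfect overlap: 6 complementary base pairs; significant dimer risk (threshold 3).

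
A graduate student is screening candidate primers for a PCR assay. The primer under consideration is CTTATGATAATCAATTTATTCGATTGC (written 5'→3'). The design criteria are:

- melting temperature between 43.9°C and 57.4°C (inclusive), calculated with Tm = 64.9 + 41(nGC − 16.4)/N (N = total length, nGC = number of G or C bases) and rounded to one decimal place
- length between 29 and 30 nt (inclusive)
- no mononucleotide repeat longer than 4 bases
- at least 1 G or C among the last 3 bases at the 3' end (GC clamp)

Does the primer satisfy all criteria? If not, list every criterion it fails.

Fails: length.

Base counts: A=8, T=12, G=3, C=4 (length 27).
Tm: Tm = 64.9 + 41·(7 − 16.4)/27 = 50.6°C ✓
length: length 27, outside 29–30 ✗
homopolymer run: longest run = 3 ✓
GC clamp: 3' end TGC has 2 G/C ✓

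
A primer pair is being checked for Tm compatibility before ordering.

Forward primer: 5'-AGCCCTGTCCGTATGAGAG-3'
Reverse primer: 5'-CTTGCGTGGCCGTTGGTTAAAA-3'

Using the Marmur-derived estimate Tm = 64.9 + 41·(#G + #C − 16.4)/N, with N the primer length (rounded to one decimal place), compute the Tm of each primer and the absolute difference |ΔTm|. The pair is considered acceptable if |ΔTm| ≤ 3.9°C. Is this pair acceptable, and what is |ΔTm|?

Forward: G+C = 11, N = 19 → Tm = 64.9 + 41·(11 − 16.4)/19 = 53.2°C.
Reverse: G+C = 11, N = 22 → Tm = 64.9 + 41·(11 − 16.4)/22 = 54.8°C.
|ΔTm| = |53.2 − 54.8| = 1.6°C, ≤ 3.9°C.

|ΔTm| = 1.6°C; the pair is acceptable.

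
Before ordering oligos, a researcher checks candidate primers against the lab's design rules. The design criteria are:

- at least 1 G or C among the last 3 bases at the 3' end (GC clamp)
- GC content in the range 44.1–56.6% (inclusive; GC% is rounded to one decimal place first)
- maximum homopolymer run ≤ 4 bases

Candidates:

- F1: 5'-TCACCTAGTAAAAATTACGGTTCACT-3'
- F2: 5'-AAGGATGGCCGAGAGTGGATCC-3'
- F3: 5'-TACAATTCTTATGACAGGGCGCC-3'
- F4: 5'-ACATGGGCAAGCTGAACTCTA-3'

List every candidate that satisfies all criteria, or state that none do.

F1 (26 nt, A=9 T=8 G=3 C=6): 3' end ACT has 1 G/C ✓; GC 9/26 = 34.6%, outside 44.1–56.6% ✗; longest run = 5, exceeds 4 ✗ — fails.
F2 (22 nt, A=6 T=3 G=9 C=4): 3' end TCC has 2 G/C ✓; GC 13/22 = 59.1%, outside 44.1–56.6% ✗; longest run = 2 ✓ — fails.
F3 (23 nt, A=6 T=6 G=5 C=6): 3' end GCC has 3 G/C ✓; GC 11/23 = 47.8% ✓; longest run = 3 ✓ — passes.
F4 (21 nt, A=7 T=4 G=5 C=5): 3' end CTA has 1 G/C ✓; GC 10/21 = 47.6% ✓; longest run = 3 ✓ — passes.

F3 and F4.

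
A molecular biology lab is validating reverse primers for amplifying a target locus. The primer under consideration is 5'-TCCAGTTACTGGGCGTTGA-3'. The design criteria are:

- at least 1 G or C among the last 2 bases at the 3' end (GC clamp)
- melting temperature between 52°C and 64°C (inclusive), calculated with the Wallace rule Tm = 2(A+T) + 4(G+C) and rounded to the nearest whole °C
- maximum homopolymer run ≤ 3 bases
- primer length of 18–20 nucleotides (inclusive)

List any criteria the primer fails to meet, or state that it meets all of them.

Meets all criteria.

Base counts: A=3, T=6, G=6, C=4 (length 19).
GC clamp: 3' end GA has 1 G/C ✓
Tm: Tm = 2·9 + 4·10 = 58°C ✓
homopolymer run: longest run = 3 ✓
length: length 19 ✓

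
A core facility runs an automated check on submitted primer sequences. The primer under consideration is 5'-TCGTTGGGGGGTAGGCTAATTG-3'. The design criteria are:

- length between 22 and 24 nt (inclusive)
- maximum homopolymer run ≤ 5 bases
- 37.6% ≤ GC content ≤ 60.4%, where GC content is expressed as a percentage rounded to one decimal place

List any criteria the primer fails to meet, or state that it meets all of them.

Base counts: A=3, T=7, G=10, C=2 (length 22).
length: length 22 ✓
homopolymer run: longest run = 6, exceeds 5 ✗
GC content: GC 12/22 = 54.5% ✓

Fails: homopolymer run.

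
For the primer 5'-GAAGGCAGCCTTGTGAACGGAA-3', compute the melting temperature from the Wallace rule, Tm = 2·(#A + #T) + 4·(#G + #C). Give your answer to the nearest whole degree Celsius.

68°C

Base counts: A=7, T=3, G=8, C=4 (length 22).
Tm = 2·(7+3) + 4·(8+4) = 2·10 + 4·12 = 20 + 48 = 68°C.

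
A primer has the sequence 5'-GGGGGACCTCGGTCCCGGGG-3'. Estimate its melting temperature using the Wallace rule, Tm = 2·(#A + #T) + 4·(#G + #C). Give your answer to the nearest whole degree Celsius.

74°C

Base counts: A=1, T=2, G=11, C=6 (length 20).
Tm = 2·(1+2) + 4·(11+6) = 2·3 + 4·17 = 6 + 68 = 74°C.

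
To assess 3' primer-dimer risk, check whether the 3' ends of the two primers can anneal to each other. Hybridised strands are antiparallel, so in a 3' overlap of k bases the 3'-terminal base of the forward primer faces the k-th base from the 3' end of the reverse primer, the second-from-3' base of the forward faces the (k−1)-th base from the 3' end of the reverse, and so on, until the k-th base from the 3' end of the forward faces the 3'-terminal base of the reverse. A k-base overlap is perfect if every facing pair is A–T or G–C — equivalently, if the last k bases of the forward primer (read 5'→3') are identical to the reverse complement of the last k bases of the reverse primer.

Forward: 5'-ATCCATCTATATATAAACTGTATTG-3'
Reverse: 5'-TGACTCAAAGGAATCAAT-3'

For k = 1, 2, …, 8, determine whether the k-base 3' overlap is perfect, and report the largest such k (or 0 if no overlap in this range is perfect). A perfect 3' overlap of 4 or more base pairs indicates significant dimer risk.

Longest perfect overlap: 4 complementary base pairs; significant dimer risk (threshold 4).

Last 8 bases (5'→3') — forward …CTGTATTG, reverse …GAATCAAT.
Reverse complement of the reverse primer's last 8 bases: ATTGATTC; its first k bases are the reverse complement of the reverse primer's last k bases, so a perfect k-base overlap needs the forward primer's last k bases to equal them.
Comparing (forward last k vs required): k=1: G vs A ✗; k=2: TG vs AT ✗; k=3: TTG vs ATT ✗; k=4: ATTG vs ATTG ✓; k=5: TATTG vs ATTGA ✗; k=6: GTATTG vs ATTGAT ✗; k=7: TGTATTG vs ATTGATT ✗; k=8: CTGTATTG vs ATTGATTC ✗.
Only k = 4 is perfect, so the longest perfect 3' overlap is 4.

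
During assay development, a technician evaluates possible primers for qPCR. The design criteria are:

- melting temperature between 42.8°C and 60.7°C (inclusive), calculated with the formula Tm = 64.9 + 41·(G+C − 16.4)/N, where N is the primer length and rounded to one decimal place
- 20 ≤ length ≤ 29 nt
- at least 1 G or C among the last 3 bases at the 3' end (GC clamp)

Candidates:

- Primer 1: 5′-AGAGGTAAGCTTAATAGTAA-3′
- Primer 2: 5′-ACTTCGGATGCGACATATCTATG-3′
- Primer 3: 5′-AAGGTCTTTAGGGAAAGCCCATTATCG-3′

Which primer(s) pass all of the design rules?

Primer 2 and Primer 3.

Primer 1 (20 nt, A=9 T=5 G=5 C=1): Tm = 64.9 + 41·(6 − 16.4)/20 = 43.6°C ✓; length 20 ✓; 3' end TAA has 0 G/C, need ≥1 ✗ — fails.
Primer 2 (23 nt, A=6 T=7 G=5 C=5): Tm = 64.9 + 41·(10 − 16.4)/23 = 53.5°C ✓; length 23 ✓; 3' end ATG has 1 G/C ✓ — passes.
Primer 3 (27 nt, A=8 T=7 G=7 C=5): Tm = 64.9 + 41·(12 − 16.4)/27 = 58.2°C ✓; length 27 ✓; 3' end TCG has 2 G/C ✓ — passes.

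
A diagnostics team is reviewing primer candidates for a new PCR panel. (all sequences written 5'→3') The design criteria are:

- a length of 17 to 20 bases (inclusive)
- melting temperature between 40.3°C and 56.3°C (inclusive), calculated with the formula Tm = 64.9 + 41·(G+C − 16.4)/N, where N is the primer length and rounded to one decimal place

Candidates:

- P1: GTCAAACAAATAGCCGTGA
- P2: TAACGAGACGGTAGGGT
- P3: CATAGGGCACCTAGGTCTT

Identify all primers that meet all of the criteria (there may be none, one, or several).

P1, P2 and P3.

P1 (19 nt, A=8 T=3 G=4 C=4): length 19 ✓; Tm = 64.9 + 41·(8 − 16.4)/19 = 46.8°C ✓ — passes.
P2 (17 nt, A=5 T=3 G=7 C=2): length 17 ✓; Tm = 64.9 + 41·(9 − 16.4)/17 = 47.1°C ✓ — passes.
P3 (19 nt, A=4 T=5 G=5 C=5): length 19 ✓; Tm = 64.9 + 41·(10 − 16.4)/19 = 51.1°C ✓ — passes.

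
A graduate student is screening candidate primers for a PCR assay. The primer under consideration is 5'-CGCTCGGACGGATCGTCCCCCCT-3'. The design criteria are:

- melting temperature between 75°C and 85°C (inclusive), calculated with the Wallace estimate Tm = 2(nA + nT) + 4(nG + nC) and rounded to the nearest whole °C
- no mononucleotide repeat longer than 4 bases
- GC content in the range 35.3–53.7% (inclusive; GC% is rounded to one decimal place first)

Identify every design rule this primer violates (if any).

Fails: homopolymer run, GC content.

Base counts: A=2, T=4, G=6, C=11 (length 23).
Tm: Tm = 2·6 + 4·17 = 80°C ✓
homopolymer run: longest run = 6, exceeds 4 ✗
GC content: GC 17/23 = 73.9%, outside 35.3–53.7% ✗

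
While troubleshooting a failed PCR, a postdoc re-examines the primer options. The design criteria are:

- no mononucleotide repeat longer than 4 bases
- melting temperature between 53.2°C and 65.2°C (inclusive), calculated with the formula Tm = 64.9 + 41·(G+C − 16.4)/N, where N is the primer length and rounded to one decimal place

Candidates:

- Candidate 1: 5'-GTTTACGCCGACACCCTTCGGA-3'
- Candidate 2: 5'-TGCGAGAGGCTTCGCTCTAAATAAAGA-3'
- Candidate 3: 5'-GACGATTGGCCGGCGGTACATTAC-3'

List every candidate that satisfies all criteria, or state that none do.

Candidate 1 (22 nt, A=4 T=5 G=5 C=8): longest run = 3 ✓; Tm = 64.9 + 41·(13 − 16.4)/22 = 58.6°C ✓ — passes.
Candidate 2 (27 nt, A=9 T=6 G=7 C=5): longest run = 3 ✓; Tm = 64.9 + 41·(12 − 16.4)/27 = 58.2°C ✓ — passes.
Candidate 3 (24 nt, A=5 T=5 G=8 C=6): longest run = 2 ✓; Tm = 64.9 + 41·(14 − 16.4)/24 = 60.8°C ✓ — passes.

Candidate 1, Candidate 2 and Candidate 3.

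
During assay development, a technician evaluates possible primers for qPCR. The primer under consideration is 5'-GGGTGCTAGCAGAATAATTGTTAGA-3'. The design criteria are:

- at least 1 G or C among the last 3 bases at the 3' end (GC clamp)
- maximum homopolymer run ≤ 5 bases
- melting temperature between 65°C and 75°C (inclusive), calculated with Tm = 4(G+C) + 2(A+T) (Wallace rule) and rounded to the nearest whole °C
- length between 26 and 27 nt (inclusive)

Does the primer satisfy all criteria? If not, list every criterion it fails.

Fails: length.

Base counts: A=8, T=7, G=8, C=2 (length 25).
GC clamp: 3' end AGA has 1 G/C ✓
homopolymer run: longest run = 3 ✓
Tm: Tm = 2·15 + 4·10 = 70°C ✓
length: length 25, outside 26–27 ✗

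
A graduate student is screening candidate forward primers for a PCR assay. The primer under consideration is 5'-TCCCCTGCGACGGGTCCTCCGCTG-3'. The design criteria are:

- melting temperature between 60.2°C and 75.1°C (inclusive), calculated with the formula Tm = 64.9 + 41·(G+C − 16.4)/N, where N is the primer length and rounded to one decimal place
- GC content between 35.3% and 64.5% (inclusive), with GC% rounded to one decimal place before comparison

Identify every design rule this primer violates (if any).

Base counts: A=1, T=5, G=7, C=11 (length 24).
Tm: Tm = 64.9 + 41·(18 − 16.4)/24 = 67.6°C ✓
GC content: GC 18/24 = 75.0%, outside 35.3–64.5% ✗

Fails: GC content.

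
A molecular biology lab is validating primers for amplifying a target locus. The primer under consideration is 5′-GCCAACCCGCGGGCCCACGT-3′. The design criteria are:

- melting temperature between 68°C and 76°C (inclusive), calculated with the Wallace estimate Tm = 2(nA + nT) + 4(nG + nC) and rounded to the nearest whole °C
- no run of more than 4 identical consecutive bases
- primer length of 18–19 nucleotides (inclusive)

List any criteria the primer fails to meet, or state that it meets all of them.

Fails: length.

Base counts: A=3, T=1, G=6, C=10 (length 20).
Tm: Tm = 2·4 + 4·16 = 72°C ✓
homopolymer run: longest run = 3 ✓
length: length 20, outside 18–19 ✗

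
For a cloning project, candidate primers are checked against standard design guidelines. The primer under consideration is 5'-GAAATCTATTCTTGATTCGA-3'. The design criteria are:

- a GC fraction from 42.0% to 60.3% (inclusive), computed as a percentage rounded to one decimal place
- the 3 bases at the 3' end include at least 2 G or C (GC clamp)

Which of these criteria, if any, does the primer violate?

Base counts: A=6, T=8, G=3, C=3 (length 20).
GC content: GC 6/20 = 30.0%, outside 42.0–60.3% ✗
GC clamp: 3' end CGA has 2 G/C ✓

Fails: GC content.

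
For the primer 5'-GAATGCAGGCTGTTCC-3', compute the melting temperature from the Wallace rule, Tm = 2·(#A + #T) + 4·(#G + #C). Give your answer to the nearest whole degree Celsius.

50°C

Base counts: A=3, T=4, G=5, C=4 (length 16).
Tm = 2·(3+4) + 4·(5+4) = 2·7 + 4·9 = 14 + 36 = 50°C.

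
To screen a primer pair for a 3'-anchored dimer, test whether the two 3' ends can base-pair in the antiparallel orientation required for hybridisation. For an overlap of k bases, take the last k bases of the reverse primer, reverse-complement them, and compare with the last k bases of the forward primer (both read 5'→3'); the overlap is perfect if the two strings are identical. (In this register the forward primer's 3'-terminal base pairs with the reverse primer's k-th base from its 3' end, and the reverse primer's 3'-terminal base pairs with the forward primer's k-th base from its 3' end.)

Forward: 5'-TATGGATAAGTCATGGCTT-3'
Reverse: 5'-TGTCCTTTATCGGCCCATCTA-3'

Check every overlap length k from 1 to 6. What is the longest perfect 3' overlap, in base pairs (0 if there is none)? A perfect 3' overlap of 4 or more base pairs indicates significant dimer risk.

Last 6 bases (5'→3') — forward …TGGCTT, reverse …CATCTA.
Reverse complement of the reverse primer's last 6 bases: TAGATG; its first k bases are the reverse complement of the reverse primer's last k bases, so a perfect k-base overlap needs the forward primer's last k bases to equal them.
Comparing (forward last k vs required): k=1: T vs T ✓; k=2: TT vs TA ✗; k=3: CTT vs TAG ✗; k=4: GCTT vs TAGA ✗; k=5: GGCTT vs TAGAT ✗; k=6: TGGCTT vs TAGATG ✗.
Only k = 1 is perfect, so the longest perfect 3' overlap is 1.

Longest perfect overlap: 1 complementary base pair; below the dimer-risk threshold (threshold 4).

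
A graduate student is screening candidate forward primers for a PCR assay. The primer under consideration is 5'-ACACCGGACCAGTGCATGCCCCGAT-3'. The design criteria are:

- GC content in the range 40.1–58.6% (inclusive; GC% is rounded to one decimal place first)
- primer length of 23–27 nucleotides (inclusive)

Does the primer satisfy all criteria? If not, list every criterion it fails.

Base counts: A=6, T=3, G=6, C=10 (length 25).
GC content: GC 16/25 = 64.0%, outside 40.1–58.6% ✗
length: length 25 ✓

Fails: GC content.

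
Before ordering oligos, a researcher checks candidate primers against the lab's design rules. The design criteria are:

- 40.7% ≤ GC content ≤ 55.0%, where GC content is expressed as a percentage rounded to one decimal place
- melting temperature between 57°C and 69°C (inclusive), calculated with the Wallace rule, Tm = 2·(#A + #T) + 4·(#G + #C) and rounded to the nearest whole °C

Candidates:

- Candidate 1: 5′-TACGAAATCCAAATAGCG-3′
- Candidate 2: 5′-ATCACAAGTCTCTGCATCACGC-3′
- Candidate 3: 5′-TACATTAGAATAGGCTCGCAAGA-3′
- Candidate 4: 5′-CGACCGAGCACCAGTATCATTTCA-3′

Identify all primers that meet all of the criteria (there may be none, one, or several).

Candidate 1 (18 nt, A=8 T=3 G=3 C=4): GC 7/18 = 38.9%, outside 40.7–55.0% ✗; Tm = 2·11 + 4·7 = 50°C, outside 57–69°C ✗ — fails.
Candidate 2 (22 nt, A=6 T=5 G=3 C=8): GC 11/22 = 50.0% ✓; Tm = 2·11 + 4·11 = 66°C ✓ — passes.
Candidate 3 (23 nt, A=9 T=5 G=5 C=4): GC 9/23 = 39.1%, outside 40.7–55.0% ✗; Tm = 2·14 + 4·9 = 64°C ✓ — fails.
Candidate 4 (24 nt, A=7 T=5 G=4 C=8): GC 12/24 = 50.0% ✓; Tm = 2·12 + 4·12 = 72°C, outside 57–69°C ✗ — fails.

Candidate 2 only.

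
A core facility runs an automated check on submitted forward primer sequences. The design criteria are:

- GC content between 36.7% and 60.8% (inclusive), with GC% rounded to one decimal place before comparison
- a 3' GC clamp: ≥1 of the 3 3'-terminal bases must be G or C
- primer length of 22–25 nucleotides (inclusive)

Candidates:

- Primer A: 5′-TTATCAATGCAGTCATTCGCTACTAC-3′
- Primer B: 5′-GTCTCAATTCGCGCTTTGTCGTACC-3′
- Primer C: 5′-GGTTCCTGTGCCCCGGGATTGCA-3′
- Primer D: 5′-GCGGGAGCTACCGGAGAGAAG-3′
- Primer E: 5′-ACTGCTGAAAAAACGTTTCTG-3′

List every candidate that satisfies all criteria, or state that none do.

Primer B only.

Primer A (26 nt, A=7 T=9 G=3 C=7): GC 10/26 = 38.5% ✓; 3' end TAC has 1 G/C ✓; length 26, outside 22–25 ✗ — fails.
Primer B (25 nt, A=3 T=9 G=5 C=8): GC 13/25 = 52.0% ✓; 3' end ACC has 2 G/C ✓; length 25 ✓ — passes.
Primer C (23 nt, A=2 T=6 G=8 C=7): GC 15/23 = 65.2%, outside 36.7–60.8% ✗; 3' end GCA has 2 G/C ✓; length 23 ✓ — fails.
Primer D (21 nt, A=6 T=1 G=10 C=4): GC 14/21 = 66.7%, outside 36.7–60.8% ✗; 3' end AAG has 1 G/C ✓; length 21, outside 22–25 ✗ — fails.
Primer E (21 nt, A=7 T=6 G=4 C=4): GC 8/21 = 38.1% ✓; 3' end CTG has 2 G/C ✓; length 21, outside 22–25 ✗ — fails.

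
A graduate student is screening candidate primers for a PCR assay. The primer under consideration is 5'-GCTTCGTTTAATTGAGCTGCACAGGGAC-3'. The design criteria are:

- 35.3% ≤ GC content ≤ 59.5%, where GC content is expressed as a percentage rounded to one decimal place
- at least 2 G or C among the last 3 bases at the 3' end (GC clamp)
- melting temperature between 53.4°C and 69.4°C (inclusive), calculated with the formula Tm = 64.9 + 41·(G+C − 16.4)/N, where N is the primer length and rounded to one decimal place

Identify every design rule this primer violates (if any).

Base counts: A=6, T=8, G=8, C=6 (length 28).
GC content: GC 14/28 = 50.0% ✓
GC clamp: 3' end GAC has 2 G/C ✓
Tm: Tm = 64.9 + 41·(14 − 16.4)/28 = 61.4°C ✓

Meets all criteria.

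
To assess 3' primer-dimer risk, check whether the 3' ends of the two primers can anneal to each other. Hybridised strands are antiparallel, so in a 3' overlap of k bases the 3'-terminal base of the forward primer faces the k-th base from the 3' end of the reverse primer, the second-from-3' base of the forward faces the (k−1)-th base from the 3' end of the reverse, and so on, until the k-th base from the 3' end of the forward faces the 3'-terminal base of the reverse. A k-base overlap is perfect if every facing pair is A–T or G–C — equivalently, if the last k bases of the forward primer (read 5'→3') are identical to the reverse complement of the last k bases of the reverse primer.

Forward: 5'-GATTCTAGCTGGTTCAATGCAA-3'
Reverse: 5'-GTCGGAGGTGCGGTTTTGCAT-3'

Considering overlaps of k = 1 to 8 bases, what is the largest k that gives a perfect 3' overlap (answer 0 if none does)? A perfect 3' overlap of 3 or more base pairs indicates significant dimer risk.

Last 8 bases (5'→3') — forward …CAATGCAA, reverse …TTTTGCAT.
Reverse complement of the reverse primer's last 8 bases: ATGCAAAA; its first k bases are the reverse complement of the reverse primer's last k bases, so a perfect k-base overlap needs the forward primer's last k bases to equal them.
Comparing (forward last k vs required): k=1: A vs A ✓; k=2: AA vs AT ✗; k=3: CAA vs ATG ✗; k=4: GCAA vs ATGC ✗; k=5: TGCAA vs ATGCA ✗; k=6: ATGCAA vs ATGCAA ✓; k=7: AATGCAA vs ATGCAAA ✗; k=8: CAATGCAA vs ATGCAAAA ✗.
Perfect overlaps at k = 1, 6; the largest is 6.

Longest perfect overlap: 6 complementary base pairs; significant dimer risk (threshold 3).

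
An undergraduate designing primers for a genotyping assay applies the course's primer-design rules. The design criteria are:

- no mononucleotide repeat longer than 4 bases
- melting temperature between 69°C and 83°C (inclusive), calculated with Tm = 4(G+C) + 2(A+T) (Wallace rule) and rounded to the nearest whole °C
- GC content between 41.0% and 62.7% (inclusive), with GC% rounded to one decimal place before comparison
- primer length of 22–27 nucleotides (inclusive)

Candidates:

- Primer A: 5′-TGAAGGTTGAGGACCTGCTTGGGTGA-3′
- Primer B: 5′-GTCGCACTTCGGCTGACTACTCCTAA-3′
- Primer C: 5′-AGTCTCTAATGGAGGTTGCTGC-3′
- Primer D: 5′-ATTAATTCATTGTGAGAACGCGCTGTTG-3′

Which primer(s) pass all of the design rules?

Primer A (26 nt, A=5 T=7 G=11 C=3): longest run = 3 ✓; Tm = 2·12 + 4·14 = 80°C ✓; GC 14/26 = 53.8% ✓; length 26 ✓ — passes.
Primer B (26 nt, A=5 T=7 G=5 C=9): longest run = 2 ✓; Tm = 2·12 + 4·14 = 80°C ✓; GC 14/26 = 53.8% ✓; length 26 ✓ — passes.
Primer C (22 nt, A=4 T=7 G=7 C=4): longest run = 2 ✓; Tm = 2·11 + 4·11 = 66°C, outside 69–83°C ✗; GC 11/22 = 50.0% ✓; length 22 ✓ — fails.
Primer D (28 nt, A=7 T=10 G=7 C=4): longest run = 2 ✓; Tm = 2·17 + 4·11 = 78°C ✓; GC 11/28 = 39.3%, outside 41.0–62.7% ✗; length 28, outside 22–27 ✗ — fails.

Primer A and Primer B.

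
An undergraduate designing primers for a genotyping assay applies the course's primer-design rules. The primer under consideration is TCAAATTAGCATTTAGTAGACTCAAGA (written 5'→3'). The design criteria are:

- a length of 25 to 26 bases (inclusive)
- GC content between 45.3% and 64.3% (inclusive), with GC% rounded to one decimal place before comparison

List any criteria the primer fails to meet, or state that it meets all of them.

Base counts: A=11, T=8, G=4, C=4 (length 27).
length: length 27, outside 25–26 ✗
GC content: GC 8/27 = 29.6%, outside 45.3–64.3% ✗

Fails: length, GC content.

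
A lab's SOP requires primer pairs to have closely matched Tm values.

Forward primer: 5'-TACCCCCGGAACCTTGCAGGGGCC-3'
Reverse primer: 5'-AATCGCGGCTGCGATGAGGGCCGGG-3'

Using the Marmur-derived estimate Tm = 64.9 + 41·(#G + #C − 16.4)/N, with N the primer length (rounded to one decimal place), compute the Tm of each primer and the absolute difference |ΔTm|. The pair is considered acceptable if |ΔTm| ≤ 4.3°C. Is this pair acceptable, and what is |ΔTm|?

|ΔTm| = 1.6°C; the pair is acceptable.

Forward: G+C = 17, N = 24 → Tm = 64.9 + 41·(17 − 16.4)/24 = 65.9°C.
Reverse: G+C = 18, N = 25 → Tm = 64.9 + 41·(18 − 16.4)/25 = 67.5°C.
|ΔTm| = |65.9 − 67.5| = 1.6°C, ≤ 4.3°C.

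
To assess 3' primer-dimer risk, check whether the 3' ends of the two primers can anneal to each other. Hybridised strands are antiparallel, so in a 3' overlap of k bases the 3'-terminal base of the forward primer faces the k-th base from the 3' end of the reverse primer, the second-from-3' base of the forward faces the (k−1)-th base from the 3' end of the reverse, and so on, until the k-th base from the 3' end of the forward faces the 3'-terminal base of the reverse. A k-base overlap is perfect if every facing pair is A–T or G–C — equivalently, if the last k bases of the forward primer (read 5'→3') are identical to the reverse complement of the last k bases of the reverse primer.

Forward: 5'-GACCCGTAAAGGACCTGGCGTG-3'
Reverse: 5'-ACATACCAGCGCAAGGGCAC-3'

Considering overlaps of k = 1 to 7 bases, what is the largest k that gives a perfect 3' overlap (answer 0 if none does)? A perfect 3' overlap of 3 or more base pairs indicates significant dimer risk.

Last 7 bases (5'→3') — forward …TGGCGTG, reverse …AGGGCAC.
Reverse complement of the reverse primer's last 7 bases: GTGCCCT; its first k bases are the reverse complement of the reverse primer's last k bases, so a perfect k-base overlap needs the forward primer's last k bases to equal them.
Comparing (forward last k vs required): k=1: G vs G ✓; k=2: TG vs GT ✗; k=3: GTG vs GTG ✓; k=4: CGTG vs GTGC ✗; k=5: GCGTG vs GTGCC ✗; k=6: GGCGTG vs GTGCCC ✗; k=7: TGGCGTG vs GTGCCCT ✗.
Perfect overlaps at k = 1, 3; the largest is 3.

Longest perfect overlap: 3 complementary base pairs; significant dimer risk (threshold 3).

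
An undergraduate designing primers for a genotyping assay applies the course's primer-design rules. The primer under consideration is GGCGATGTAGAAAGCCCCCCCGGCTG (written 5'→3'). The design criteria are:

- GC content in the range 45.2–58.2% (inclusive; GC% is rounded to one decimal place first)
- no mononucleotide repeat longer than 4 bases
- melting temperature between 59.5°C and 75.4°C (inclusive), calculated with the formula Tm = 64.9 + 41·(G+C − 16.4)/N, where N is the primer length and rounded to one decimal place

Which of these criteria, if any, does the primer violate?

Base counts: A=5, T=3, G=9, C=9 (length 26).
GC content: GC 18/26 = 69.2%, outside 45.2–58.2% ✗
homopolymer run: longest run = 7, exceeds 4 ✗
Tm: Tm = 64.9 + 41·(18 − 16.4)/26 = 67.4°C ✓

Fails: GC content, homopolymer run.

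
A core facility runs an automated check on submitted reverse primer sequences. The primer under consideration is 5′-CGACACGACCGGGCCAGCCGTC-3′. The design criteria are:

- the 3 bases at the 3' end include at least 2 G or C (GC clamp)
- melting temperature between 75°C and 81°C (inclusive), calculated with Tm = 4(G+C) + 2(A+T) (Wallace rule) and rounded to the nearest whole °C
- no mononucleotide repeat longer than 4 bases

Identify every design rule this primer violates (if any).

Meets all criteria.

Base counts: A=4, T=1, G=7, C=10 (length 22).
GC clamp: 3' end GTC has 2 G/C ✓
Tm: Tm = 2·5 + 4·17 = 78°C ✓
homopolymer run: longest run = 3 ✓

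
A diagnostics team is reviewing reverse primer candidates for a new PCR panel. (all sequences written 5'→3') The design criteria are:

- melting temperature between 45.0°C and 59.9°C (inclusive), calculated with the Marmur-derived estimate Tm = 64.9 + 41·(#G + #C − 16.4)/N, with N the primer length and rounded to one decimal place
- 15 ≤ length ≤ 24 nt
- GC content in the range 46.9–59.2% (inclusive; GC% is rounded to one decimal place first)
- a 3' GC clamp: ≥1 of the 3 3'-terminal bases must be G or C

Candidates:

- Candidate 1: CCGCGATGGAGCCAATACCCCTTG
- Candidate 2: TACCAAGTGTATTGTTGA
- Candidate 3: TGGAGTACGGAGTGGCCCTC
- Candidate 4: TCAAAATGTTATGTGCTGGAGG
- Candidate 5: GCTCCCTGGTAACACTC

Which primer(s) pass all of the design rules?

Candidate 1 (24 nt, A=5 T=4 G=6 C=9): Tm = 64.9 + 41·(15 − 16.4)/24 = 62.5°C, outside 45.0–59.9°C ✗; length 24 ✓; GC 15/24 = 62.5%, outside 46.9–59.2% ✗; 3' end TTG has 1 G/C ✓ — fails.
Candidate 2 (18 nt, A=5 T=7 G=4 C=2): Tm = 64.9 + 41·(6 − 16.4)/18 = 41.2°C, outside 45.0–59.9°C ✗; length 18 ✓; GC 6/18 = 33.3%, outside 46.9–59.2% ✗; 3' end TGA has 1 G/C ✓ — fails.
Candidate 3 (20 nt, A=3 T=4 G=8 C=5): Tm = 64.9 + 41·(13 − 16.4)/20 = 57.9°C ✓; length 20 ✓; GC 13/20 = 65.0%, outside 46.9–59.2% ✗; 3' end CTC has 2 G/C ✓ — fails.
Candidate 4 (22 nt, A=6 T=7 G=7 C=2): Tm = 64.9 + 41·(9 − 16.4)/22 = 51.1°C ✓; length 22 ✓; GC 9/22 = 40.9%, outside 46.9–59.2% ✗; 3' end AGG has 2 G/C ✓ — fails.
Candidate 5 (17 nt, A=3 T=4 G=3 C=7): Tm = 64.9 + 41·(10 − 16.4)/17 = 49.5°C ✓; length 17 ✓; GC 10/17 = 58.8% ✓; 3' end CTC has 2 G/C ✓ — passes.

Candidate 5 only.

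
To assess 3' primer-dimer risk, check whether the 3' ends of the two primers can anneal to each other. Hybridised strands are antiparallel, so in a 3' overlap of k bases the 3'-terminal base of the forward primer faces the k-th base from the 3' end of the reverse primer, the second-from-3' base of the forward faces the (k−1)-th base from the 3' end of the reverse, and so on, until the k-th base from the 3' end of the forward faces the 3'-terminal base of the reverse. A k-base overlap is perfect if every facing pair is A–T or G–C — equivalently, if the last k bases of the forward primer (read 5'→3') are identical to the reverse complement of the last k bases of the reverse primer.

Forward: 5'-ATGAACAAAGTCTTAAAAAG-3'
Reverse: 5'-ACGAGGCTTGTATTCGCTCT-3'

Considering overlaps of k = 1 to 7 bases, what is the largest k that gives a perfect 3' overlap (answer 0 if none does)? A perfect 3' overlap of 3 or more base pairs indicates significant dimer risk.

Longest perfect overlap: 2 complementary base pairs; below the dimer-risk threshold (threshold 3).

Last 7 bases (5'→3') — forward …TAAAAAG, reverse …TCGCTCT.
Reverse complement of the reverse primer's last 7 bases: AGAGCGA; its first k bases are the reverse complement of the reverse primer's last k bases, so a perfect k-base overlap needs the forward primer's last k bases to equal them.
Comparing (forward last k vs required): k=1: G vs A ✗; k=2: AG vs AG ✓; k=3: AAG vs AGA ✗; k=4: AAAG vs AGAG ✗; k=5: AAAAG vs AGAGC ✗; k=6: AAAAAG vs AGAGCG ✗; k=7: TAAAAAG vs AGAGCGA ✗.
Only k = 2 is perfect, so the longest perfect 3' overlap is 2.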